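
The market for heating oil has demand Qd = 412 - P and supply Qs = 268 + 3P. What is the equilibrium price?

P* = 36

Set Qd = Qs: 412 - P = 268 + 3P.
144 = 4P, so P* = 36.
Q* = 412 − 1(36) = 376.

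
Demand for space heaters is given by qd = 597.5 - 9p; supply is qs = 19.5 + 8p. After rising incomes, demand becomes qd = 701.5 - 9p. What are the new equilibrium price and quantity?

p' = 682/17, q' = 11575/34

Original equilibrium: p* = 34, q* = 291.5.
New equilibrium: 701.5 - 9p = 19.5 + 8p, so 682 = 17p and p' = 682/17; q' = 701.5 − 9(682/17) = 11575/34.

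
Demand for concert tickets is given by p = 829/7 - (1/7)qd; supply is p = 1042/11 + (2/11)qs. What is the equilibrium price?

Set the two price expressions equal: 829/7 - (1/7)q = 1042/11 + (2/11)q.
1825/77 = (25/77)q, so q* = 73.
p* = 829/7 − (1/7)(73) = 108.

p* = 108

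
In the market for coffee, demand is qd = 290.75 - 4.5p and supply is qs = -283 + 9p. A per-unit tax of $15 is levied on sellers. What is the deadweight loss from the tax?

Deadweight loss = 337.5

Pre-tax equilibrium: p* = 42.5, q* = 99.5.
Tax on sellers shifts supply to qs = -283 + 9(p − 15) = -418 + 9p.
290.75 - 4.5p = -418 + 9p gives buyer price pb = 52.5; sellers receive ps = 52.5 − 15 = 37.5.
New quantity: q = 290.75 − 4.5(52.5) = 54.5.
DWL = ½ × 15 × (99.5 − 54.5) = 337.5.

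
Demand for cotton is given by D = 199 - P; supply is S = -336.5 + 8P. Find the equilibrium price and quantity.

Set D = S: 199 - P = -336.5 + 8P.
535.5 = 9P, so P* = 59.5.
Q* = 199 − 1(59.5) = 139.5.

P* = 59.5, Q* = 139.5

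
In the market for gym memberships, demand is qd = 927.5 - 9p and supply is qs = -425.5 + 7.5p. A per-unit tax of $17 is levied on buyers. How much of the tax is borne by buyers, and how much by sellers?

Pre-tax equilibrium: p* = 82, q* = 189.5.
Tax on buyers shifts demand to qd = 927.5 − 9(p + 17) = 774.5 - 9p.
774.5 - 9p = -425.5 + 7.5p gives seller price ps = 800/11; buyers pay pb = 800/11 + 17 = 987/11.
New quantity: q = 927.5 − 9(987/11) = 2639/22.
Buyer burden = 987/11 − 82 = 85/11; seller burden = 82 − 800/11 = 102/11.

Buyers bear 85/11, sellers bear 102/11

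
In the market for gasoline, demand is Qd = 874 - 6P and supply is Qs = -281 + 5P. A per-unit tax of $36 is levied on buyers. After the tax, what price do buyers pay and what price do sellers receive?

Pre-tax equilibrium: P* = 105, Q* = 244.
Tax on buyers shifts demand to Qd = 874 − 6(P + 36) = 658 - 6P.
658 - 6P = -281 + 5P gives seller price Ps = 939/11; buyers pay Pb = 939/11 + 36 = 1335/11.
New quantity: Q = 874 − 6(1335/11) = 1604/11.

Buyers pay 1335/11, sellers receive 939/11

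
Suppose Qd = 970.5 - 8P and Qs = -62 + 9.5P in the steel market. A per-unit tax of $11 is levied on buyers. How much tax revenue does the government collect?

Tax revenue = 347061/70

Pre-tax equilibrium: P* = 59, Q* = 498.5.
Tax on buyers shifts demand to Qd = 970.5 − 8(P + 11) = 882.5 - 8P.
882.5 - 8P = -62 + 9.5P gives seller price Ps = 1889/35; buyers pay Pb = 1889/35 + 11 = 2274/35.
New quantity: Q = 970.5 − 8(2274/35) = 31551/70.
Revenue = 11 × 31551/70 = 347061/70.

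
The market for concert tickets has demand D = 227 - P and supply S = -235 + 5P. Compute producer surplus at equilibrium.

Producer surplus = 2250

Equilibrium: 227 - P = -235 + 5P gives P* = 77, Q* = 150.
Supply starts at P = 47 (where S = 0).
PS = ½(77 − 47)(150) = 2250.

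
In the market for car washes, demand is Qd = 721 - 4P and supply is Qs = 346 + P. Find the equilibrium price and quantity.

Set Qd = Qs: 721 - 4P = 346 + P.
375 = 5P, so P* = 75.
Q* = 721 − 4(75) = 421.

P* = 75, Q* = 421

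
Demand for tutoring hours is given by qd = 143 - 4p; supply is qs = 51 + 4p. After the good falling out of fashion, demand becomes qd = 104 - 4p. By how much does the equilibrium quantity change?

Original equilibrium: p* = 11.5, q* = 97.
New equilibrium: 104 - 4p = 51 + 4p, so 53 = 8p and p' = 6.625; q' = 104 − 4(6.625) = 77.5.
Change in quantity: 77.5 − 97 = -19.5.

Δq = -19.5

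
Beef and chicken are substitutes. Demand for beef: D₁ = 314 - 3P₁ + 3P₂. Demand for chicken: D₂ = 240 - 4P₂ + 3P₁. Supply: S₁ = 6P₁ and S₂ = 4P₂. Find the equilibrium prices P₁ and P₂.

Market 1: 314 - 3P₁ + 3P₂ = 6P₁ → 9P₁ - 3P₂ = 314.
Market 2: 8P₂ - 3P₁ = 240.
Eliminating P₂: 8×(1) + 3×(2) gives 63P₁ = 3232, so P₁ = 3232/63.
Back-substitute into (2): P₂ = (240 + 3×3232/63) / 8 = 1034/21.

P₁ = 3232/63, P₂ = 1034/21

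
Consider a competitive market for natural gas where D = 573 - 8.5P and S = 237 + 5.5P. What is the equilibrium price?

Set D = S: 573 - 8.5P = 237 + 5.5P.
336 = 14P, so P* = 24.
Q* = 573 − 8.5(24) = 369.

P* = 24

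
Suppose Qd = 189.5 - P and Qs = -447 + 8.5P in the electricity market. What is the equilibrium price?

P* = 67

Set Qd = Qs: 189.5 - P = -447 + 8.5P.
636.5 = 9.5P, so P* = 67.
Q* = 189.5 − 1(67) = 122.5.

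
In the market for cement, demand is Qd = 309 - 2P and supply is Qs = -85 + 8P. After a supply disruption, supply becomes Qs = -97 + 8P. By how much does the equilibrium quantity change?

Original equilibrium: P* = 39.4, Q* = 230.2.
New equilibrium: 309 - 2P = -97 + 8P, so 406 = 10P and P' = 40.6; Q' = 309 − 2(40.6) = 227.8.
Change in quantity: 227.8 − 230.2 = -2.4.

ΔQ = -2.4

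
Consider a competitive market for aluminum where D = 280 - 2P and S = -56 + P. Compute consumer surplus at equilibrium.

Equilibrium: 280 - 2P = -56 + P gives P* = 112, Q* = 56.
Demand choke price (D = 0): P = 140.
CS = ½(140 − 112)(56) = 784.

Consumer surplus = 784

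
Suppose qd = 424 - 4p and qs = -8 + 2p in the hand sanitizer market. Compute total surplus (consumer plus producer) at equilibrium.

Total surplus = 6936

Equilibrium: 424 - 4p = -8 + 2p gives p* = 72, q* = 136.
Demand choke price: p = 106; supply starts at p = 4.
CS = ½(106 − 72)(136) = 2312; PS = ½(72 − 4)(136) = 4624.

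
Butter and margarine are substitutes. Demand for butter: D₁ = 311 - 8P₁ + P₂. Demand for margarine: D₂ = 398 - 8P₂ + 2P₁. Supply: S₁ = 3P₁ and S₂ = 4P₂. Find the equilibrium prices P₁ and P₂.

P₁ = 413/13, P₂ = 500/13

Market 1: 311 - 8P₁ + P₂ = 3P₁ → 11P₁ - P₂ = 311.
Market 2: 12P₂ - 2P₁ = 398.
Eliminating P₂: 12×(1) + 1×(2) gives 130P₁ = 4130, so P₁ = 413/13.
Back-substitute into (2): P₂ = (398 + 2×413/13) / 12 = 500/13.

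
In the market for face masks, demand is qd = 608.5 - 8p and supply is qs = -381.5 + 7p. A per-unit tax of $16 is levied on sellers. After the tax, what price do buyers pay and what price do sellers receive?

Buyers pay 1102/15, sellers receive 862/15

Pre-tax equilibrium: p* = 66, q* = 80.5.
Tax on sellers shifts supply to qs = -381.5 + 7(p − 16) = -493.5 + 7p.
608.5 - 8p = -493.5 + 7p gives buyer price pb = 1102/15; sellers receive ps = 1102/15 − 16 = 862/15.
New quantity: q = 608.5 − 8(1102/15) = 623/30.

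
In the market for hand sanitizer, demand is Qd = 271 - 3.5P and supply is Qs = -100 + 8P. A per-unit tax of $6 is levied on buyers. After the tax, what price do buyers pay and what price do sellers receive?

Pre-tax equilibrium: P* = 742/23, Q* = 3636/23.
Tax on buyers shifts demand to Qd = 271 − 3.5(P + 6) = 250 - 3.5P.
250 - 3.5P = -100 + 8P gives seller price Ps = 700/23; buyers pay Pb = 700/23 + 6 = 838/23.
New quantity: Q = 271 − 3.5(838/23) = 3300/23.

Buyers pay 838/23, sellers receive 700/23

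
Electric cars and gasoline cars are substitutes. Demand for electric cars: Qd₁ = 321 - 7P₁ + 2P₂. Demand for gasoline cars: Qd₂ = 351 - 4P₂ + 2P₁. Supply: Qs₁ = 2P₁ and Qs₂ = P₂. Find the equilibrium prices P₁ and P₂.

P₁ = 2307/41, P₂ = 3801/41

Market 1: 321 - 7P₁ + 2P₂ = 2P₁ → 9P₁ - 2P₂ = 321.
Market 2: 5P₂ - 2P₁ = 351.
Eliminating P₂: 5×(1) + 2×(2) gives 41P₁ = 2307, so P₁ = 2307/41.
Back-substitute into (2): P₂ = (351 + 2×2307/41) / 5 = 3801/41.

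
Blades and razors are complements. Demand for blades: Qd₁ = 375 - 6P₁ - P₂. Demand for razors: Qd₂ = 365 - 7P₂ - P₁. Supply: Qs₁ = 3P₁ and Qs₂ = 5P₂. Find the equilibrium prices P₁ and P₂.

P₁ = 4135/107, P₂ = 2910/107

Market 1: 375 - 6P₁ - P₂ = 3P₁ → 9P₁ + P₂ = 375.
Market 2: 12P₂ + P₁ = 365.
Eliminating P₂: 12×(1) − 1×(2) gives 107P₁ = 4135, so P₁ = 4135/107.
Back-substitute into (2): P₂ = (365 − 1×4135/107) / 12 = 2910/107.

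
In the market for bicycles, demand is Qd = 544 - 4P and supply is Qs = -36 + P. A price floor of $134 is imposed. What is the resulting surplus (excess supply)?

Surplus = 90

Equilibrium price would be P* = 116, so the floor at 134 binds.
At P = 134: Qd = 8, Qs = 98.
Surplus = 98 − 8 = 90.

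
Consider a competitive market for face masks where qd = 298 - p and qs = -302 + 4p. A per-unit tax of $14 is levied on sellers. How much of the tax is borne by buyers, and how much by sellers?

Buyers bear $11.2, sellers bear $2.8

Pre-tax equilibrium: p* = 120, q* = 178.
Tax on sellers shifts supply to qs = -302 + 4(p − 14) = -358 + 4p.
298 - p = -358 + 4p gives buyer price pb = 131.2; sellers receive ps = 131.2 − 14 = 117.2.
New quantity: q = 298 − 1(131.2) = 166.8.
Buyer burden = 131.2 − 120 = 11.2; seller burden = 120 − 117.2 = 2.8.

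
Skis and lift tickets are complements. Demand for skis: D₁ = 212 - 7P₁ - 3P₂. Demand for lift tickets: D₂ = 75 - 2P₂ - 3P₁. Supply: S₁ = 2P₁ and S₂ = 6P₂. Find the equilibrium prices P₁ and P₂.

Market 1: 212 - 7P₁ - 3P₂ = 2P₁ → 9P₁ + 3P₂ = 212.
Market 2: 8P₂ + 3P₁ = 75.
Eliminating P₂: 8×(1) − 3×(2) gives 63P₁ = 1471, so P₁ = 1471/63.
Back-substitute into (2): P₂ = (75 − 3×1471/63) / 8 = 13/21.

P₁ = 1471/63, P₂ = 13/21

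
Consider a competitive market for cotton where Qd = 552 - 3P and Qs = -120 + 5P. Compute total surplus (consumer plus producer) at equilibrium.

Equilibrium: 552 - 3P = -120 + 5P gives P* = 84, Q* = 300.
Demand choke price: P = 184; supply starts at P = 24.
CS = ½(184 − 84)(300) = 15000; PS = ½(84 − 24)(300) = 9000.

Total surplus = 24000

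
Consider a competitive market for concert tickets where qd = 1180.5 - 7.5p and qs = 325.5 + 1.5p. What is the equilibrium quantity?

Set qd = qs: 1180.5 - 7.5p = 325.5 + 1.5p.
855 = 9p, so p* = 95.
q* = 1180.5 − 7.5(95) = 468.

q* = 468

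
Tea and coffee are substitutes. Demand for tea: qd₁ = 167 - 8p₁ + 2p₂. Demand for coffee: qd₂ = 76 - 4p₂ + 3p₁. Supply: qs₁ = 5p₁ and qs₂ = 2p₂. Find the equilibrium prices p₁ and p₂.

p₁ = 577/36, p₂ = 1489/72

Market 1: 167 - 8p₁ + 2p₂ = 5p₁ → 13p₁ - 2p₂ = 167.
Market 2: 6p₂ - 3p₁ = 76.
Eliminating p₂: 6×(1) + 2×(2) gives 72p₁ = 1154, so p₁ = 577/36.
Back-substitute into (2): p₂ = (76 + 3×577/36) / 6 = 1489/72.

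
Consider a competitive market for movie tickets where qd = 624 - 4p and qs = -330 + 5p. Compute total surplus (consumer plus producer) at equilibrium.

Equilibrium: 624 - 4p = -330 + 5p gives p* = 106, q* = 200.
Demand choke price: p = 156; supply starts at p = 66.
CS = ½(156 − 106)(200) = 5000; PS = ½(106 − 66)(200) = 4000.

Total surplus = 9000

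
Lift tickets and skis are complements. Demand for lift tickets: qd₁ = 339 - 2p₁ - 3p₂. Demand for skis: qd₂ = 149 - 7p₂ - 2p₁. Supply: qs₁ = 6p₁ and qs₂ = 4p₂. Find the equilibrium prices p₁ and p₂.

Market 1: 339 - 2p₁ - 3p₂ = 6p₁ → 8p₁ + 3p₂ = 339.
Market 2: 11p₂ + 2p₁ = 149.
Eliminating p₂: 11×(1) − 3×(2) gives 82p₁ = 3282, so p₁ = 1641/41.
Back-substitute into (2): p₂ = (149 − 2×1641/41) / 11 = 257/41.

p₁ = 1641/41, p₂ = 257/41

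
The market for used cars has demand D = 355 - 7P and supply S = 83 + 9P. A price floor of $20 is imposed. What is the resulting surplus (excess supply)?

Equilibrium price would be P* = 17, so the floor at 20 binds.
At P = 20: D = 215, S = 263.
Surplus = 263 − 215 = 48.

Surplus = 48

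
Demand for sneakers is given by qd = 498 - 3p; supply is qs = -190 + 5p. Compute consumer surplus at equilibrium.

Consumer surplus = 9600

Equilibrium: 498 - 3p = -190 + 5p gives p* = 86, q* = 240.
Demand choke price (qd = 0): p = 166.
CS = ½(166 − 86)(240) = 9600.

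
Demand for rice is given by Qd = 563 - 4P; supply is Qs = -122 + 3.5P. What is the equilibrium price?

P* = 274/3

Set Qd = Qs: 563 - 4P = -122 + 3.5P.
685 = 7.5P, so P* = 274/3.
Q* = 563 − 4(274/3) = 593/3.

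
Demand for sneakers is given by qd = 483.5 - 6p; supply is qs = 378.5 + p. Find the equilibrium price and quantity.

p* = 15, q* = 393.5

Set qd = qs: 483.5 - 6p = 378.5 + p.
105 = 7p, so p* = 15.
q* = 483.5 − 6(15) = 393.5.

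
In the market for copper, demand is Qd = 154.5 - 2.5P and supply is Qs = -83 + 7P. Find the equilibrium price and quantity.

P* = 25, Q* = 92

Set Qd = Qs: 154.5 - 2.5P = -83 + 7P.
237.5 = 9.5P, so P* = 25.
Q* = 154.5 − 2.5(25) = 92.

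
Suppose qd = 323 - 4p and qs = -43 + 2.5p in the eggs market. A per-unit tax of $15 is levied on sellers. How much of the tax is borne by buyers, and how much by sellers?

Buyers bear 75/13, sellers bear 120/13

Pre-tax equilibrium: p* = 732/13, q* = 1271/13.
Tax on sellers shifts supply to qs = -43 + 2.5(p − 15) = -80.5 + 2.5p.
323 - 4p = -80.5 + 2.5p gives buyer price pb = 807/13; sellers receive ps = 807/13 − 15 = 612/13.
New quantity: q = 323 − 4(807/13) = 971/13.
Buyer burden = 807/13 − 732/13 = 75/13; seller burden = 732/13 − 612/13 = 120/13.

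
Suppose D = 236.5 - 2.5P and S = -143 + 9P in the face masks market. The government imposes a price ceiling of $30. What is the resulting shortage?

Equilibrium price would be P* = 33, so the ceiling at 30 binds.
At P = 30: D = 236.5 − 2.5(30) = 161.5, S = -143 + 9(30) = 127.
Shortage = 161.5 − 127 = 34.5.

Shortage = 34.5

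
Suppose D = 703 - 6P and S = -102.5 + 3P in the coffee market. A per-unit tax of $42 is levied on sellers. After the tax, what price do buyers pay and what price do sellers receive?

Pre-tax equilibrium: P* = 89.5, Q* = 166.
Tax on sellers shifts supply to S = -102.5 + 3(P − 42) = -228.5 + 3P.
703 - 6P = -228.5 + 3P gives buyer price Pb = 103.5; sellers receive Ps = 103.5 − 42 = 61.5.
New quantity: Q = 703 − 6(103.5) = 82.

Buyers pay $103.5, sellers receive $61.5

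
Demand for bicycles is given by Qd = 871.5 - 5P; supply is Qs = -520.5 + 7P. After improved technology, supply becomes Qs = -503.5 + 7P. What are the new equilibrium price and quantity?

Original equilibrium: P* = 116, Q* = 291.5.
New equilibrium: 871.5 - 5P = -503.5 + 7P, so 1375 = 12P and P' = 1375/12; Q' = 871.5 − 5(1375/12) = 3583/12.

P' = 1375/12, Q' = 3583/12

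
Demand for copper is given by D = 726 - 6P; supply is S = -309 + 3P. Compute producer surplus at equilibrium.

Producer surplus = 216

Equilibrium: 726 - 6P = -309 + 3P gives P* = 115, Q* = 36.
Supply starts at P = 103 (where S = 0).
PS = ½(115 − 103)(36) = 216.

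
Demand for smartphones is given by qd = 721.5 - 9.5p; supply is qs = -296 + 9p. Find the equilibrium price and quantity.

Set qd = qs: 721.5 - 9.5p = -296 + 9p.
1017.5 = 18.5p, so p* = 55.
q* = 721.5 − 9.5(55) = 199.

p* = 55, q* = 199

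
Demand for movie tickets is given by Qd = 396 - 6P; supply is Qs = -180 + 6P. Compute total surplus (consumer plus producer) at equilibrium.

Total surplus = 1944

Equilibrium: 396 - 6P = -180 + 6P gives P* = 48, Q* = 108.
Demand choke price: P = 66; supply starts at P = 30.
CS = ½(66 − 48)(108) = 972; PS = ½(48 − 30)(108) = 972.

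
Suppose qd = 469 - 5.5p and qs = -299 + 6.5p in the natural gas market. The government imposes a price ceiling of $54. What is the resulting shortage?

Equilibrium price would be p* = 64, so the ceiling at 54 binds.
At p = 54: qd = 469 − 5.5(54) = 172, qs = -299 + 6.5(54) = 52.
Shortage = 172 − 52 = 120.

Shortage = 120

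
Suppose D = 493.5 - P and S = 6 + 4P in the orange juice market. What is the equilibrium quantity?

Q* = 396

Set D = S: 493.5 - P = 6 + 4P.
487.5 = 5P, so P* = 97.5.
Q* = 493.5 − 1(97.5) = 396.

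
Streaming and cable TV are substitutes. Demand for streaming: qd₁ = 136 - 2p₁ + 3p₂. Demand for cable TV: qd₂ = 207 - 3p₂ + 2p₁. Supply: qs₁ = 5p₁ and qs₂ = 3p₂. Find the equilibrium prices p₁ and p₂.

p₁ = 479/12, p₂ = 1721/36

Market 1: 136 - 2p₁ + 3p₂ = 5p₁ → 7p₁ - 3p₂ = 136.
Market 2: 6p₂ - 2p₁ = 207.
Eliminating p₂: 6×(1) + 3×(2) gives 36p₁ = 1437, so p₁ = 479/12.
Back-substitute into (2): p₂ = (207 + 2×479/12) / 6 = 1721/36.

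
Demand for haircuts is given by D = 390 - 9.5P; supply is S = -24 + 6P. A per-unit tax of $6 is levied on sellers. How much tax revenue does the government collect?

Pre-tax equilibrium: P* = 828/31, Q* = 4224/31.
Tax on sellers shifts supply to S = -24 + 6(P − 6) = -60 + 6P.
390 - 9.5P = -60 + 6P gives buyer price Pb = 900/31; sellers receive Ps = 900/31 − 6 = 714/31.
New quantity: Q = 390 − 9.5(900/31) = 3540/31.
Revenue = 6 × 3540/31 = 21240/31.

Tax revenue = 21240/31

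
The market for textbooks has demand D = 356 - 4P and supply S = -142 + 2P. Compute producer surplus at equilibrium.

Equilibrium: 356 - 4P = -142 + 2P gives P* = 83, Q* = 24.
Supply starts at P = 71 (where S = 0).
PS = ½(83 − 71)(24) = 144.

Producer surplus = 144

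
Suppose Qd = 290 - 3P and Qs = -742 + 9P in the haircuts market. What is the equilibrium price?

P* = 86

Set Qd = Qs: 290 - 3P = -742 + 9P.
1032 = 12P, so P* = 86.
Q* = 290 − 3(86) = 32.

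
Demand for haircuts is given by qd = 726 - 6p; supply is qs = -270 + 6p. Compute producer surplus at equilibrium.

Producer surplus = 4332

Equilibrium: 726 - 6p = -270 + 6p gives p* = 83, q* = 228.
Supply starts at p = 45 (where qs = 0).
PS = ½(83 − 45)(228) = 4332.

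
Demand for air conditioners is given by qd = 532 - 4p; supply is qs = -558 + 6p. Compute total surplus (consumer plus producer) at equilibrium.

Total surplus = 1920

Equilibrium: 532 - 4p = -558 + 6p gives p* = 109, q* = 96.
Demand choke price: p = 133; supply starts at p = 93.
CS = ½(133 − 109)(96) = 1152; PS = ½(109 − 93)(96) = 768.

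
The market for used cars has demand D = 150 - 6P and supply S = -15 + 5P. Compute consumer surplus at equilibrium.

Equilibrium: 150 - 6P = -15 + 5P gives P* = 15, Q* = 60.
Demand choke price (D = 0): P = 25.
CS = ½(25 − 15)(60) = 300.

Consumer surplus = 300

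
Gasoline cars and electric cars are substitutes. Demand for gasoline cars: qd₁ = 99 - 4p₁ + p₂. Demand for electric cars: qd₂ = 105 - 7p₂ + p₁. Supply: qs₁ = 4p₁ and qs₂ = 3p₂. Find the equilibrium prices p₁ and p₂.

Market 1: 99 - 4p₁ + p₂ = 4p₁ → 8p₁ - p₂ = 99.
Market 2: 10p₂ - p₁ = 105.
Eliminating p₂: 10×(1) + 1×(2) gives 79p₁ = 1095, so p₁ = 1095/79.
Back-substitute into (2): p₂ = (105 + 1×1095/79) / 10 = 939/79.

p₁ = 1095/79, p₂ = 939/79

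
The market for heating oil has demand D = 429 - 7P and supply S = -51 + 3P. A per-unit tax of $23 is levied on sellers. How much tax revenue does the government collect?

Pre-tax equilibrium: P* = 48, Q* = 93.
Tax on sellers shifts supply to S = -51 + 3(P − 23) = -120 + 3P.
429 - 7P = -120 + 3P gives buyer price Pb = 54.9; sellers receive Ps = 54.9 − 23 = 31.9.
New quantity: Q = 429 − 7(54.9) = 44.7.
Revenue = 23 × 44.7 = 1028.1.

Tax revenue = 1028.1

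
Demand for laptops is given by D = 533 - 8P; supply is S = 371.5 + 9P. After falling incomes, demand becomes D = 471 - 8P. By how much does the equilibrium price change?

Original equilibrium: P* = 9.5, Q* = 457.
New equilibrium: 471 - 8P = 371.5 + 9P, so 99.5 = 17P and P' = 199/34; Q' = 471 − 8(199/34) = 7211/17.
Change in price: 199/34 − 9.5 = -62/17.

ΔP = -62/17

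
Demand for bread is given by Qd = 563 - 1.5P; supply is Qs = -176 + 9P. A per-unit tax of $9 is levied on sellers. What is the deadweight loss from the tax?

Pre-tax equilibrium: P* = 1478/21, Q* = 3202/7.
Tax on sellers shifts supply to Qs = -176 + 9(P − 9) = -257 + 9P.
563 - 1.5P = -257 + 9P gives buyer price Pb = 1640/21; sellers receive Ps = 1640/21 − 9 = 1451/21.
New quantity: Q = 563 − 1.5(1640/21) = 3121/7.
DWL = ½ × 9 × (3202/7 − 3121/7) = 729/14.

Deadweight loss = 729/14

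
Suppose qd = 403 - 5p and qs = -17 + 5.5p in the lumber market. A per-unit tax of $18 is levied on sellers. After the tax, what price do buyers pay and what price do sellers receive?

Buyers pay 346/7, sellers receive 220/7

Pre-tax equilibrium: p* = 40, q* = 203.
Tax on sellers shifts supply to qs = -17 + 5.5(p − 18) = -116 + 5.5p.
403 - 5p = -116 + 5.5p gives buyer price pb = 346/7; sellers receive ps = 346/7 − 18 = 220/7.
New quantity: q = 403 − 5(346/7) = 1091/7.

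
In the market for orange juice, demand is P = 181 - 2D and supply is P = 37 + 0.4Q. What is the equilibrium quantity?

Set the two price expressions equal: 181 - 2Q = 37 + 0.4Q.
144 = 2.4Q, so Q* = 60.
P* = 181 − (2)(60) = 61.

Q* = 60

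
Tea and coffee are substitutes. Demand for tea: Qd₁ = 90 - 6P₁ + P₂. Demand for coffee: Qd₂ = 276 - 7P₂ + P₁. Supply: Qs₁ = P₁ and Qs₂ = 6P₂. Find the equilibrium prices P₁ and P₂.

P₁ = 241/15, P₂ = 337/15

Market 1: 90 - 6P₁ + P₂ = P₁ → 7P₁ - P₂ = 90.
Market 2: 13P₂ - P₁ = 276.
Eliminating P₂: 13×(1) + 1×(2) gives 90P₁ = 1446, so P₁ = 241/15.
Back-substitute into (2): P₂ = (276 + 1×241/15) / 13 = 337/15.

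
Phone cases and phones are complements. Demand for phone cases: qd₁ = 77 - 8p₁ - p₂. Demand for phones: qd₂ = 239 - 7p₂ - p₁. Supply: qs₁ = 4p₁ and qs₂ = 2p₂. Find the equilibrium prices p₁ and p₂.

p₁ = 454/107, p₂ = 2791/107

Market 1: 77 - 8p₁ - p₂ = 4p₁ → 12p₁ + p₂ = 77.
Market 2: 9p₂ + p₁ = 239.
Eliminating p₂: 9×(1) − 1×(2) gives 107p₁ = 454, so p₁ = 454/107.
Back-substitute into (2): p₂ = (239 − 1×454/107) / 9 = 2791/107.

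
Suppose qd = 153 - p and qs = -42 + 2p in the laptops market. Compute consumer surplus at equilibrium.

Equilibrium: 153 - p = -42 + 2p gives p* = 65, q* = 88.
Demand choke price (qd = 0): p = 153.
CS = ½(153 − 65)(88) = 3872.

Consumer surplus = 3872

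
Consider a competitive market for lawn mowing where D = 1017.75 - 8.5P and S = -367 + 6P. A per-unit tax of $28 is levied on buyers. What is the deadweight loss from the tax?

Deadweight loss = 39984/29

Pre-tax equilibrium: P* = 95.5, Q* = 206.
Tax on buyers shifts demand to D = 1017.75 − 8.5(P + 28) = 779.75 - 8.5P.
779.75 - 8.5P = -367 + 6P gives seller price Ps = 4587/58; buyers pay Pb = 4587/58 + 28 = 6211/58.
New quantity: Q = 1017.75 − 8.5(6211/58) = 3118/29.
DWL = ½ × 28 × (206 − 3118/29) = 39984/29.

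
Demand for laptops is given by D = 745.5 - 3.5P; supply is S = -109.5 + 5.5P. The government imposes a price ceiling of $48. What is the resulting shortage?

Equilibrium price would be P* = 95, so the ceiling at 48 binds.
At P = 48: D = 745.5 − 3.5(48) = 577.5, S = -109.5 + 5.5(48) = 154.5.
Shortage = 577.5 − 154.5 = 423.

Shortage = 423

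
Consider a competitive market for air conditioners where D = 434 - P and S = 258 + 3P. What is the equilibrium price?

Set D = S: 434 - P = 258 + 3P.
176 = 4P, so P* = 44.
Q* = 434 − 1(44) = 390.

P* = 44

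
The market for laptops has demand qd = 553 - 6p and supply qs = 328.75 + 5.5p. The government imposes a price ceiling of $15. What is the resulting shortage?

Equilibrium price would be p* = 19.5, so the ceiling at 15 binds.
At p = 15: qd = 553 − 6(15) = 463, qs = 328.75 + 5.5(15) = 411.25.
Shortage = 463 − 411.25 = 51.75.

Shortage = 51.75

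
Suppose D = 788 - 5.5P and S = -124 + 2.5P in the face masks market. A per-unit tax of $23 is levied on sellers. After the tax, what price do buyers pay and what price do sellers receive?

Pre-tax equilibrium: P* = 114, Q* = 161.
Tax on sellers shifts supply to S = -124 + 2.5(P − 23) = -181.5 + 2.5P.
788 - 5.5P = -181.5 + 2.5P gives buyer price Pb = 121.1875; sellers receive Ps = 121.1875 − 23 = 98.1875.
New quantity: Q = 788 − 5.5(121.1875) = 121.46875.

Buyers pay $121.1875, sellers receive $98.1875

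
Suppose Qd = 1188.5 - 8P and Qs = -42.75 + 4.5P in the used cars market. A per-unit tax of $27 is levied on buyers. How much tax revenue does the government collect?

Pre-tax equilibrium: P* = 98.5, Q* = 400.5.
Tax on buyers shifts demand to Qd = 1188.5 − 8(P + 27) = 972.5 - 8P.
972.5 - 8P = -42.75 + 4.5P gives seller price Ps = 81.22; buyers pay Pb = 81.22 + 27 = 108.22.
New quantity: Q = 1188.5 − 8(108.22) = 322.74.
Revenue = 27 × 322.74 = 8713.98.

Tax revenue = 8713.98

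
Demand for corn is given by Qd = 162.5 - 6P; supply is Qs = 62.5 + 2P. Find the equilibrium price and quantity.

Set Qd = Qs: 162.5 - 6P = 62.5 + 2P.
100 = 8P, so P* = 12.5.
Q* = 162.5 − 6(12.5) = 87.5.

P* = 12.5, Q* = 87.5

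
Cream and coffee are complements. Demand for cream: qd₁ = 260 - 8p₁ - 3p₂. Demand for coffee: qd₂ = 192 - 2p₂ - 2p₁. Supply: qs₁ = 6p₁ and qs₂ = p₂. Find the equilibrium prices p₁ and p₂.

p₁ = 17/3, p₂ = 542/9

Market 1: 260 - 8p₁ - 3p₂ = 6p₁ → 14p₁ + 3p₂ = 260.
Market 2: 3p₂ + 2p₁ = 192.
Eliminating p₂: 3×(1) − 3×(2) gives 36p₁ = 204, so p₁ = 17/3.
Back-substitute into (2): p₂ = (192 − 2×17/3) / 3 = 542/9.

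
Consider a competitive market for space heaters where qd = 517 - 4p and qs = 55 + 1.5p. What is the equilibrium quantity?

Set qd = qs: 517 - 4p = 55 + 1.5p.
462 = 5.5p, so p* = 84.
q* = 517 − 4(84) = 181.

q* = 181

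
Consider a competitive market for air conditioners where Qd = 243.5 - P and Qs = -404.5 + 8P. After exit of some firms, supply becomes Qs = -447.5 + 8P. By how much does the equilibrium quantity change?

Original equilibrium: P* = 72, Q* = 171.5.
New equilibrium: 243.5 - P = -447.5 + 8P, so 691 = 9P and P' = 691/9; Q' = 243.5 − 1(691/9) = 3001/18.
Change in quantity: 3001/18 − 171.5 = -43/9.

ΔQ = -43/9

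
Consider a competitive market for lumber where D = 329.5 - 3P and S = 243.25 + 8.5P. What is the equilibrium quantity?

Q* = 307

Set D = S: 329.5 - 3P = 243.25 + 8.5P.
86.25 = 11.5P, so P* = 7.5.
Q* = 329.5 − 3(7.5) = 307.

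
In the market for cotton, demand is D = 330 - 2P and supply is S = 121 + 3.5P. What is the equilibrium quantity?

Q* = 254

Set D = S: 330 - 2P = 121 + 3.5P.
209 = 5.5P, so P* = 38.
Q* = 330 − 2(38) = 254.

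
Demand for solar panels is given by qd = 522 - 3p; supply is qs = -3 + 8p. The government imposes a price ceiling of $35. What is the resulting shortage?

Shortage = 140

Equilibrium price would be p* = 525/11, so the ceiling at 35 binds.
At p = 35: qd = 522 − 3(35) = 417, qs = -3 + 8(35) = 277.
Shortage = 417 − 277 = 140.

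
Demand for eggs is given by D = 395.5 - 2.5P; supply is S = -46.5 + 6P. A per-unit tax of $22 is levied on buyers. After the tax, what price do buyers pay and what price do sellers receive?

Buyers pay 1148/17, sellers receive 774/17

Pre-tax equilibrium: P* = 52, Q* = 265.5.
Tax on buyers shifts demand to D = 395.5 − 2.5(P + 22) = 340.5 - 2.5P.
340.5 - 2.5P = -46.5 + 6P gives seller price Ps = 774/17; buyers pay Pb = 774/17 + 22 = 1148/17.
New quantity: Q = 395.5 − 2.5(1148/17) = 7707/34.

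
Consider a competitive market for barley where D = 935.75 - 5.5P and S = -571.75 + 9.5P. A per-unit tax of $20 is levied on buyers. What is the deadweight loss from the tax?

Deadweight loss = 2090/3

Pre-tax equilibrium: P* = 100.5, Q* = 383.
Tax on buyers shifts demand to D = 935.75 − 5.5(P + 20) = 825.75 - 5.5P.
825.75 - 5.5P = -571.75 + 9.5P gives seller price Ps = 559/6; buyers pay Pb = 559/6 + 20 = 679/6.
New quantity: Q = 935.75 − 5.5(679/6) = 940/3.
DWL = ½ × 20 × (383 − 940/3) = 2090/3.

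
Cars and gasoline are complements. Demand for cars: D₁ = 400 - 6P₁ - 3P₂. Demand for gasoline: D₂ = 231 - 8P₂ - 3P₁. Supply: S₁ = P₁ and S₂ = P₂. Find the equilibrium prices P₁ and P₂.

Market 1: 400 - 6P₁ - 3P₂ = P₁ → 7P₁ + 3P₂ = 400.
Market 2: 9P₂ + 3P₁ = 231.
Eliminating P₂: 9×(1) − 3×(2) gives 54P₁ = 2907, so P₁ = 323/6.
Back-substitute into (2): P₂ = (231 − 3×323/6) / 9 = 139/18.

P₁ = 323/6, P₂ = 139/18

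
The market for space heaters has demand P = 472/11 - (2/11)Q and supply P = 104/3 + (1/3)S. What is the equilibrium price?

Set the two price expressions equal: 472/11 - (2/11)Q = 104/3 + (1/3)Q.
272/33 = (17/33)Q, so Q* = 16.
P* = 472/11 − (2/11)(16) = 40.

P* = 40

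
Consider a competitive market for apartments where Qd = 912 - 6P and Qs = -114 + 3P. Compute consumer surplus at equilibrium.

Consumer surplus = 4332

Equilibrium: 912 - 6P = -114 + 3P gives P* = 114, Q* = 228.
Demand choke price (Qd = 0): P = 152.
CS = ½(152 − 114)(228) = 4332.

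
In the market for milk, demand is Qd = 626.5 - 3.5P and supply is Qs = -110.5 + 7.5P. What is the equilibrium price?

Set Qd = Qs: 626.5 - 3.5P = -110.5 + 7.5P.
737 = 11P, so P* = 67.
Q* = 626.5 − 3.5(67) = 392.

P* = 67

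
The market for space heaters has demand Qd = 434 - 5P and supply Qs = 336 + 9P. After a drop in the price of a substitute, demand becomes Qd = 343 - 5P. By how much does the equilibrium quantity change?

ΔQ = -58.5

Original equilibrium: P* = 7, Q* = 399.
New equilibrium: 343 - 5P = 336 + 9P, so 7 = 14P and P' = 0.5; Q' = 343 − 5(0.5) = 340.5.
Change in quantity: 340.5 − 399 = -58.5.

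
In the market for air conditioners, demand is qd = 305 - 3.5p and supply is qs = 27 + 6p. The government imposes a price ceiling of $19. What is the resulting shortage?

Shortage = 97.5

Equilibrium price would be p* = 556/19, so the ceiling at 19 binds.
At p = 19: qd = 305 − 3.5(19) = 238.5, qs = 27 + 6(19) = 141.
Shortage = 238.5 − 141 = 97.5.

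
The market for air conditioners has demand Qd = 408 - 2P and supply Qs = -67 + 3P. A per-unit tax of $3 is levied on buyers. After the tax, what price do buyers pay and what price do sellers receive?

Pre-tax equilibrium: P* = 95, Q* = 218.
Tax on buyers shifts demand to Qd = 408 − 2(P + 3) = 402 - 2P.
402 - 2P = -67 + 3P gives seller price Ps = 93.8; buyers pay Pb = 93.8 + 3 = 96.8.
New quantity: Q = 408 − 2(96.8) = 214.4.

Buyers pay $96.8, sellers receive $93.8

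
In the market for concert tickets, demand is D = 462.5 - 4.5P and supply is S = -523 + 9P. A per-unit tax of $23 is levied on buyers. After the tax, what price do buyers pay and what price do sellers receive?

Buyers pay 265/3, sellers receive 196/3

Pre-tax equilibrium: P* = 73, Q* = 134.
Tax on buyers shifts demand to D = 462.5 − 4.5(P + 23) = 359 - 4.5P.
359 - 4.5P = -523 + 9P gives seller price Ps = 196/3; buyers pay Pb = 196/3 + 23 = 265/3.
New quantity: Q = 462.5 − 4.5(265/3) = 65.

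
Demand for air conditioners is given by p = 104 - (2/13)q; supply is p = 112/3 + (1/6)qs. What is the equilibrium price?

Set the two price expressions equal: 104 - (2/13)q = 112/3 + (1/6)q.
200/3 = (25/78)q, so q* = 208.
p* = 104 − (2/13)(208) = 72.

p* = 72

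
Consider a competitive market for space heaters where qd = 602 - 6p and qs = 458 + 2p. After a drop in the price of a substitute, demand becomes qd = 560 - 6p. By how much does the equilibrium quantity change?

Δq = -10.5

Original equilibrium: p* = 18, q* = 494.
New equilibrium: 560 - 6p = 458 + 2p, so 102 = 8p and p' = 12.75; q' = 560 − 6(12.75) = 483.5.
Change in quantity: 483.5 − 494 = -10.5.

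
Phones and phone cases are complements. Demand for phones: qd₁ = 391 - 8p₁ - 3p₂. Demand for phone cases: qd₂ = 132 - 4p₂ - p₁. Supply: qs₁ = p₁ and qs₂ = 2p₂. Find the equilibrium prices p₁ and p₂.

Market 1: 391 - 8p₁ - 3p₂ = p₁ → 9p₁ + 3p₂ = 391.
Market 2: 6p₂ + p₁ = 132.
Eliminating p₂: 6×(1) − 3×(2) gives 51p₁ = 1950, so p₁ = 650/17.
Back-substitute into (2): p₂ = (132 − 1×650/17) / 6 = 797/51.

p₁ = 650/17, p₂ = 797/51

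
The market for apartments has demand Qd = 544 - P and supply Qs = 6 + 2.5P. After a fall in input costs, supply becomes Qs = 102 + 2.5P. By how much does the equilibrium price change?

Original equilibrium: P* = 1076/7, Q* = 2732/7.
New equilibrium: 544 - P = 102 + 2.5P, so 442 = 3.5P and P' = 884/7; Q' = 544 − 1(884/7) = 2924/7.
Change in price: 884/7 − 1076/7 = -192/7.

ΔP = -192/7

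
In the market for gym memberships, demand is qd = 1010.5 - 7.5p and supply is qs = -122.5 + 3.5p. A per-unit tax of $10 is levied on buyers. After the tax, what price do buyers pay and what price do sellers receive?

Buyers pay 1168/11, sellers receive 1058/11

Pre-tax equilibrium: p* = 103, q* = 238.
Tax on buyers shifts demand to qd = 1010.5 − 7.5(p + 10) = 935.5 - 7.5p.
935.5 - 7.5p = -122.5 + 3.5p gives seller price ps = 1058/11; buyers pay pb = 1058/11 + 10 = 1168/11.
New quantity: q = 1010.5 − 7.5(1168/11) = 4711/22.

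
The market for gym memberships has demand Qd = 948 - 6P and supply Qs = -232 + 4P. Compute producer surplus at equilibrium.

Equilibrium: 948 - 6P = -232 + 4P gives P* = 118, Q* = 240.
Supply starts at P = 58 (where Qs = 0).
PS = ½(118 − 58)(240) = 7200.

Producer surplus = 7200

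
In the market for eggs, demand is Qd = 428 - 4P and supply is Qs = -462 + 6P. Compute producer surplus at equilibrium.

Equilibrium: 428 - 4P = -462 + 6P gives P* = 89, Q* = 72.
Supply starts at P = 77 (where Qs = 0).
PS = ½(89 − 77)(72) = 432.

Producer surplus = 432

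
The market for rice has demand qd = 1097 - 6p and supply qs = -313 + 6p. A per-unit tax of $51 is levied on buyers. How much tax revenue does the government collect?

Tax revenue = 12189

Pre-tax equilibrium: p* = 117.5, q* = 392.
Tax on buyers shifts demand to qd = 1097 − 6(p + 51) = 791 - 6p.
791 - 6p = -313 + 6p gives seller price ps = 92; buyers pay pb = 92 + 51 = 143.
New quantity: q = 1097 − 6(143) = 239.
Revenue = 51 × 239 = 12189.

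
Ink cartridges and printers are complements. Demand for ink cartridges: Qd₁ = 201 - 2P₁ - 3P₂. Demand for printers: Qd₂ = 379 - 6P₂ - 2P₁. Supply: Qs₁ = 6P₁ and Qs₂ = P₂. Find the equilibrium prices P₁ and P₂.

P₁ = 5.4, P₂ = 52.6

Market 1: 201 - 2P₁ - 3P₂ = 6P₁ → 8P₁ + 3P₂ = 201.
Market 2: 7P₂ + 2P₁ = 379.
Eliminating P₂: 7×(1) − 3×(2) gives 50P₁ = 270, so P₁ = 5.4.
Back-substitute into (2): P₂ = (379 − 2×5.4) / 7 = 52.6.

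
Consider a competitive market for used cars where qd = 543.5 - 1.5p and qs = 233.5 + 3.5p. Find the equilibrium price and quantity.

Set qd = qs: 543.5 - 1.5p = 233.5 + 3.5p.
310 = 5p, so p* = 62.
q* = 543.5 − 1.5(62) = 450.5.

p* = 62, q* = 450.5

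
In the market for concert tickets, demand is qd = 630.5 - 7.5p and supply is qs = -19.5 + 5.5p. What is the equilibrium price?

p* = 50

Set qd = qs: 630.5 - 7.5p = -19.5 + 5.5p.
650 = 13p, so p* = 50.
q* = 630.5 − 7.5(50) = 255.5.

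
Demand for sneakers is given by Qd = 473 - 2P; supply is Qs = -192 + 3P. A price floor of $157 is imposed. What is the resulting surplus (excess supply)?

Equilibrium price would be P* = 133, so the floor at 157 binds.
At P = 157: Qd = 159, Qs = 279.
Surplus = 279 − 159 = 120.

Surplus = 120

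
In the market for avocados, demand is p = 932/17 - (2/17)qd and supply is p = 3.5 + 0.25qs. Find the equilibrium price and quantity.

Set the two price expressions equal: 932/17 - (2/17)q = 3.5 + 0.25q.
1745/34 = (25/68)q, so q* = 139.6.
p* = 932/17 − (2/17)(139.6) = 38.4.

p* = 38.4, q* = 139.6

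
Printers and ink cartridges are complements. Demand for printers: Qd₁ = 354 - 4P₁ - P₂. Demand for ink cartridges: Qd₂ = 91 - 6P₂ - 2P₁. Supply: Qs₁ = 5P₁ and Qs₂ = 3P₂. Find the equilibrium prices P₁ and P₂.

P₁ = 3095/79, P₂ = 111/79

Market 1: 354 - 4P₁ - P₂ = 5P₁ → 9P₁ + P₂ = 354.
Market 2: 9P₂ + 2P₁ = 91.
Eliminating P₂: 9×(1) − 1×(2) gives 79P₁ = 3095, so P₁ = 3095/79.
Back-substitute into (2): P₂ = (91 − 2×3095/79) / 9 = 111/79.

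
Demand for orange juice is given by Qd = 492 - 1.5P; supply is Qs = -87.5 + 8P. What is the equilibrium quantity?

Q* = 400.5

Set Qd = Qs: 492 - 1.5P = -87.5 + 8P.
579.5 = 9.5P, so P* = 61.
Q* = 492 − 1.5(61) = 400.5.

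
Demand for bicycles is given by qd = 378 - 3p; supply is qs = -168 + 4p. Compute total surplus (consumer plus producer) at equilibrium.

Total surplus = 6048

Equilibrium: 378 - 3p = -168 + 4p gives p* = 78, q* = 144.
Demand choke price: p = 126; supply starts at p = 42.
CS = ½(126 − 78)(144) = 3456; PS = ½(78 − 42)(144) = 2592.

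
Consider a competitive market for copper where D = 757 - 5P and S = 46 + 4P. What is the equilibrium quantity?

Q* = 362

Set D = S: 757 - 5P = 46 + 4P.
711 = 9P, so P* = 79.
Q* = 757 − 5(79) = 362.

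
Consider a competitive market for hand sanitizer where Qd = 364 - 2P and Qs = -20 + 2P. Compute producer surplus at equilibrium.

Producer surplus = 7396

Equilibrium: 364 - 2P = -20 + 2P gives P* = 96, Q* = 172.
Supply starts at P = 10 (where Qs = 0).
PS = ½(96 − 10)(172) = 7396.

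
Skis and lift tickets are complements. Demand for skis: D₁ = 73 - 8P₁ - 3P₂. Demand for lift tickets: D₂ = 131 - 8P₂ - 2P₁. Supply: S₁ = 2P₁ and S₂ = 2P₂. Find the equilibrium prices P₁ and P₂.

P₁ = 337/94, P₂ = 582/47

Market 1: 73 - 8P₁ - 3P₂ = 2P₁ → 10P₁ + 3P₂ = 73.
Market 2: 10P₂ + 2P₁ = 131.
Eliminating P₂: 10×(1) − 3×(2) gives 94P₁ = 337, so P₁ = 337/94.
Back-substitute into (2): P₂ = (131 − 2×337/94) / 10 = 582/47.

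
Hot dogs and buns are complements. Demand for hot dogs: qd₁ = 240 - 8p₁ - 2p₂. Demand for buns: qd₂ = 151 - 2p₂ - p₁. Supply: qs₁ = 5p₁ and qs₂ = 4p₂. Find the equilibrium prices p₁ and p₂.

p₁ = 569/38, p₂ = 1723/76

Market 1: 240 - 8p₁ - 2p₂ = 5p₁ → 13p₁ + 2p₂ = 240.
Market 2: 6p₂ + p₁ = 151.
Eliminating p₂: 6×(1) − 2×(2) gives 76p₁ = 1138, so p₁ = 569/38.
Back-substitute into (2): p₂ = (151 − 1×569/38) / 6 = 1723/76.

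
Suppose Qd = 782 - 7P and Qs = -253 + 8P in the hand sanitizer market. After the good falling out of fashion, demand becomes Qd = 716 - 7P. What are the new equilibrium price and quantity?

Original equilibrium: P* = 69, Q* = 299.
New equilibrium: 716 - 7P = -253 + 8P, so 969 = 15P and P' = 64.6; Q' = 716 − 7(64.6) = 263.8.

P' = 64.6, Q' = 263.8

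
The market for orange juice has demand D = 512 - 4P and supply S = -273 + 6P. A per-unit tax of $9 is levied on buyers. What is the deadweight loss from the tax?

Pre-tax equilibrium: P* = 78.5, Q* = 198.
Tax on buyers shifts demand to D = 512 − 4(P + 9) = 476 - 4P.
476 - 4P = -273 + 6P gives seller price Ps = 74.9; buyers pay Pb = 74.9 + 9 = 83.9.
New quantity: Q = 512 − 4(83.9) = 176.4.
DWL = ½ × 9 × (198 − 176.4) = 97.2.

Deadweight loss = 97.2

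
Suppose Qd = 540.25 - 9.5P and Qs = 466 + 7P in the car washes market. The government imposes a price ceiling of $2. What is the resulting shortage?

Shortage = 41.25

Equilibrium price would be P* = 4.5, so the ceiling at 2 binds.
At P = 2: Qd = 540.25 − 9.5(2) = 521.25, Qs = 466 + 7(2) = 480.
Shortage = 521.25 − 480 = 41.25.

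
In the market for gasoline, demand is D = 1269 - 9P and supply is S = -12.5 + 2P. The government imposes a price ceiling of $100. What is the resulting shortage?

Shortage = 181.5

Equilibrium price would be P* = 116.5, so the ceiling at 100 binds.
At P = 100: D = 1269 − 9(100) = 369, S = -12.5 + 2(100) = 187.5.
Shortage = 369 − 187.5 = 181.5.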